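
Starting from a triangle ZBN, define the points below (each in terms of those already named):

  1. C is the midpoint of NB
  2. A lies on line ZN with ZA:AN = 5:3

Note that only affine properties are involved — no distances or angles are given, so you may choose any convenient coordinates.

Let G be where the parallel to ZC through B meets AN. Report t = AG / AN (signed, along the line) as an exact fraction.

Set Z = (0, 0), B = (1, 0), N = (0, 1); any affine frame gives the same invariant.
1. C is the midpoint of NB ⇒ C = (1/2, 1/2)
2. A lies on line ZN with ZA:AN = 5:3 ⇒ A = (0, 5/8)
through B parallel to ZC: direction (1/2, 1/2); meets AN at G = (0, -1)
G = A + t·(N−A) with t = -13/3

t = -13/3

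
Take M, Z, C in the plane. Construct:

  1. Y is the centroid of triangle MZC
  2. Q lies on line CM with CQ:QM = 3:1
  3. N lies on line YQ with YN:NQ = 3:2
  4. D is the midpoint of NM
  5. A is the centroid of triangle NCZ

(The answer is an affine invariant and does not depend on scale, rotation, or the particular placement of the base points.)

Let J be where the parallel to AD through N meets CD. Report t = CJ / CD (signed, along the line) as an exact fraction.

t = 94/103

Set M = (0, 0), Z = (1, 0), C = (0, 1); any affine frame gives the same invariant.
1. Y is the centroid of triangle MZC ⇒ Y = (1/3, 1/3)
2. Q lies on line CM with CQ:QM = 3:1 ⇒ Q = (0, 1/4)
3. N lies on line YQ with YN:NQ = 3:2 ⇒ N = (2/15, 17/60)
4. D is the midpoint of NM ⇒ D = (1/15, 17/120)
5. A is the centroid of triangle NCZ ⇒ A = (17/45, 77/180)
through N parallel to AD: direction (-14/45, -103/360); meets CD at J = (94/1545, 13/60)
J = C + t·(D−C) with t = 94/103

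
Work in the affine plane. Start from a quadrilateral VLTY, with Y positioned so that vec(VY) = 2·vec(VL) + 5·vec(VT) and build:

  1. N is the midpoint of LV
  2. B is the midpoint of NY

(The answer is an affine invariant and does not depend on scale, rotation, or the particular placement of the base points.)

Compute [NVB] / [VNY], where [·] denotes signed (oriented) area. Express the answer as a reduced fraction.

Work in coordinates with V = (0, 0), L = (1, 0), T = (0, 1), Y = (2, 5).
1. N is the midpoint of LV ⇒ N = (1/2, 0)
2. B is the midpoint of NY ⇒ B = (5/4, 5/2)
2·[NVB] = -5/4, 2·[VNY] = 5/2
[NVB]:[VNY] = -5/4:5/2 = -1/2

[NVB]:[VNY] = -1/2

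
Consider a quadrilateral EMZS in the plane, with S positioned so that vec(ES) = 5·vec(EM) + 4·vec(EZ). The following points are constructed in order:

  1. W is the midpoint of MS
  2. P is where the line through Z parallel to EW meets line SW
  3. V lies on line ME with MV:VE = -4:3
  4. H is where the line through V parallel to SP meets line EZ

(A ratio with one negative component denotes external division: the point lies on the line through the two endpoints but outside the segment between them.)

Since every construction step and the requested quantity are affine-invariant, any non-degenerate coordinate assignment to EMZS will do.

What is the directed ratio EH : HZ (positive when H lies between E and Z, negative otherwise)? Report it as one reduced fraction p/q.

Set E = (0, 0), M = (1, 0), Z = (0, 1), S = (5, 4); any affine frame gives the same invariant.
1. W is the midpoint of MS ⇒ W = (3, 2)
2. P is where the line through Z parallel to EW meets line SW ⇒ P = (6, 5)
3. V lies on line ME with MV:VE = -4:3 ⇒ V = (-3, 0)
4. H is where the line through V parallel to SP meets line EZ ⇒ H = (0, 3)
H = E + t·(Z−E) with t = 3, so EH:HZ = t:(1−t) = 3:-2

EH:HZ = -3/2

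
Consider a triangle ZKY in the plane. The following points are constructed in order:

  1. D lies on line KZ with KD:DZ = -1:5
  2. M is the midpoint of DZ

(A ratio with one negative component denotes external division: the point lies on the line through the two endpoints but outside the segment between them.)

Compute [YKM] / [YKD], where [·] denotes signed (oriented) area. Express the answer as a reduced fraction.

[YKM]:[YKD] = -3/2

Work in coordinates with Z = (0, 0), K = (1, 0), Y = (0, 1).
1. D lies on line KZ with KD:DZ = -1:5 ⇒ D = (5/4, 0)
2. M is the midpoint of DZ ⇒ M = (5/8, 0)
2·[YKM] = -3/8, 2·[YKD] = 1/4
[YKM]:[YKD] = -3/8:1/4 = -3/2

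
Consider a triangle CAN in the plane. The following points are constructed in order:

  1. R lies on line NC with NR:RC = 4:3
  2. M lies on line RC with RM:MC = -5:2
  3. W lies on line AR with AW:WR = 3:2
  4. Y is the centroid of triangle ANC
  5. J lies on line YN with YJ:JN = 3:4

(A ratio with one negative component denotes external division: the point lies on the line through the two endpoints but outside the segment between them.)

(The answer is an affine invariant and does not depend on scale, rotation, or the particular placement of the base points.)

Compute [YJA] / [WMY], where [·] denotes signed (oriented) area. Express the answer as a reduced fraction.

Assign C = (0, 0), A = (1, 0), N = (0, 1) — the answer is frame-independent, so this choice is without loss of generality.
1. R lies on line NC with NR:RC = 4:3 ⇒ R = (0, 3/7)
2. M lies on line RC with RM:MC = -5:2 ⇒ M = (0, -2/7)
3. W lies on line AR with AW:WR = 3:2 ⇒ W = (2/5, 9/35)
4. Y is the centroid of triangle ANC ⇒ Y = (1/3, 1/3)
5. J lies on line YN with YJ:JN = 3:4 ⇒ J = (4/21, 13/21)
2·[YJA] = -1/7, 2·[WMY] = -1/15
[YJA]:[WMY] = -1/7:-1/15 = 15/7

[YJA]:[WMY] = 15/7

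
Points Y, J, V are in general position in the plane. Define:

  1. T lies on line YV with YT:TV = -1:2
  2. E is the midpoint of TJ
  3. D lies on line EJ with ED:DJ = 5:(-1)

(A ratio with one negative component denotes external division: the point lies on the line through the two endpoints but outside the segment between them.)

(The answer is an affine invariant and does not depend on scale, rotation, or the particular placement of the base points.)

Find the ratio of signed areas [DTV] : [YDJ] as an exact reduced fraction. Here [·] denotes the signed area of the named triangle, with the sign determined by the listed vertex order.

[DTV]:[YDJ] = 18

Choose coordinates Y = (0, 0), J = (1, 0), V = (0, 1).
1. T lies on line YV with YT:TV = -1:2 ⇒ T = (0, -1)
2. E is the midpoint of TJ ⇒ E = (1/2, -1/2)
3. D lies on line EJ with ED:DJ = 5:(-1) ⇒ D = (9/8, 1/8)
2·[DTV] = -9/4, 2·[YDJ] = -1/8
[DTV]:[YDJ] = -9/4:-1/8 = 18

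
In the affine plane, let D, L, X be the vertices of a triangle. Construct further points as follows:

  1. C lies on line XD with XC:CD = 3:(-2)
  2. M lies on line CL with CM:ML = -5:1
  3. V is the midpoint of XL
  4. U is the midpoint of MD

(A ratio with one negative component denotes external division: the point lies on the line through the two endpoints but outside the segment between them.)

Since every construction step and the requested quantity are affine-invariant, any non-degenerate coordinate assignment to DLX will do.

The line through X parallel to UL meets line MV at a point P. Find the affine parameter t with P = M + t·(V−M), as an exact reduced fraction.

t = 2/3

Assign D = (0, 0), L = (1, 0), X = (0, 1) — the answer is frame-independent, so this choice is without loss of generality.
1. C lies on line XD with XC:CD = 3:(-2) ⇒ C = (0, -2)
2. M lies on line CL with CM:ML = -5:1 ⇒ M = (5/4, 1/2)
3. V is the midpoint of XL ⇒ V = (1/2, 1/2)
4. U is the midpoint of MD ⇒ U = (5/8, 1/4)
through X parallel to UL: direction (3/8, -1/4); meets MV at P = (3/4, 1/2)
P = M + t·(V−M) with t = 2/3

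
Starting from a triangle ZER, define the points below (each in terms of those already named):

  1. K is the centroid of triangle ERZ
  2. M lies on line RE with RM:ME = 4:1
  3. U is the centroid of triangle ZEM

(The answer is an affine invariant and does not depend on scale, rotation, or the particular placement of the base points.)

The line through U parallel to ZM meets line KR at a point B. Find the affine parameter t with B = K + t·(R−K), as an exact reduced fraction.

Work in coordinates with Z = (0, 0), E = (1, 0), R = (0, 1).
1. K is the centroid of triangle ERZ ⇒ K = (1/3, 1/3)
2. M lies on line RE with RM:ME = 4:1 ⇒ M = (4/5, 1/5)
3. U is the centroid of triangle ZEM ⇒ U = (3/5, 1/15)
through U parallel to ZM: direction (4/5, 1/5); meets KR at B = (13/27, 1/27)
B = K + t·(R−K) with t = -4/9

t = -4/9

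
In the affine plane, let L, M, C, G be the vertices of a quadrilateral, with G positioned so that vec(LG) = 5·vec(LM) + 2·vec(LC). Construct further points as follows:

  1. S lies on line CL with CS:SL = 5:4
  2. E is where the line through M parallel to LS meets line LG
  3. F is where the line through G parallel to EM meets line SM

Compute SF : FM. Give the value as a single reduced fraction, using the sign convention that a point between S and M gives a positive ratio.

Assign L = (0, 0), M = (1, 0), C = (0, 1), G = (5, 2) — the answer is frame-independent, so this choice is without loss of generality.
1. S lies on line CL with CS:SL = 5:4 ⇒ S = (0, 4/9)
2. E is where the line through M parallel to LS meets line LG ⇒ E = (1, 2/5)
3. F is where the line through G parallel to EM meets line SM ⇒ F = (5, -16/9)
F = S + t·(M−S) with t = 5, so SF:FM = t:(1−t) = 5:-4

SF:FM = -5/4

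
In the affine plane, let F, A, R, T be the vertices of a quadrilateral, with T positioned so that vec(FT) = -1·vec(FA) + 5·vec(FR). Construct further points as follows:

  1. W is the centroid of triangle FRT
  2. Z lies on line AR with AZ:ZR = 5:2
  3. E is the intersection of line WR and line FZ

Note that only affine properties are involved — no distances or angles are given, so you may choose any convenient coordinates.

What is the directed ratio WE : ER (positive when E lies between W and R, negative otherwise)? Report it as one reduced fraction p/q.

WE:ER = -17/6

Set F = (0, 0), A = (1, 0), R = (0, 1), T = (-1, 5); any affine frame gives the same invariant.
1. W is the centroid of triangle FRT ⇒ W = (-1/3, 2)
2. Z lies on line AR with AZ:ZR = 5:2 ⇒ Z = (2/7, 5/7)
3. E is the intersection of line WR and line FZ ⇒ E = (2/11, 5/11)
E = W + t·(R−W) with t = 17/11, so WE:ER = t:(1−t) = 17/11:-6/11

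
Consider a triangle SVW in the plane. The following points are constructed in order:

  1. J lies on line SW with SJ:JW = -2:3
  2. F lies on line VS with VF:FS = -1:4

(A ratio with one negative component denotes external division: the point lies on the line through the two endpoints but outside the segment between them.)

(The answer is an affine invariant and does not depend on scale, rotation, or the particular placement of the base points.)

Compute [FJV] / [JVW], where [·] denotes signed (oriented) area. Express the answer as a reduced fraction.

Work in coordinates with S = (0, 0), V = (1, 0), W = (0, 1).
1. J lies on line SW with SJ:JW = -2:3 ⇒ J = (0, -2)
2. F lies on line VS with VF:FS = -1:4 ⇒ F = (4/3, 0)
2·[FJV] = -2/3, 2·[JVW] = 3
[FJV]:[JVW] = -2/3:3 = -2/9

[FJV]:[JVW] = -2/9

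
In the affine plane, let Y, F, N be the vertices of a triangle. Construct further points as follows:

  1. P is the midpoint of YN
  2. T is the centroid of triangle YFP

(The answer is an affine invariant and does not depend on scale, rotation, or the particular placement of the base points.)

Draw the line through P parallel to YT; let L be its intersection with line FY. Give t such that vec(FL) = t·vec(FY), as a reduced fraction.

Assign Y = (0, 0), F = (1, 0), N = (0, 1) — the answer is frame-independent, so this choice is without loss of generality.
1. P is the midpoint of YN ⇒ P = (0, 1/2)
2. T is the centroid of triangle YFP ⇒ T = (1/3, 1/6)
through P parallel to YT: direction (1/3, 1/6); meets FY at L = (-1, 0)
L = F + t·(Y−F) with t = 2

t = 2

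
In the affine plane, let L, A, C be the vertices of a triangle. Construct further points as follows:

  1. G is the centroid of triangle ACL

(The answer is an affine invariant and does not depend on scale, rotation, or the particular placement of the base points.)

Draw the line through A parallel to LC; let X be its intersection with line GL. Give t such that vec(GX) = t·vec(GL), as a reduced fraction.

Work in coordinates with L = (0, 0), A = (1, 0), C = (0, 1).
1. G is the centroid of triangle ACL ⇒ G = (1/3, 1/3)
through A parallel to LC: direction (0, 1); meets GL at X = (1, 1)
X = G + t·(L−G) with t = -2

t = -2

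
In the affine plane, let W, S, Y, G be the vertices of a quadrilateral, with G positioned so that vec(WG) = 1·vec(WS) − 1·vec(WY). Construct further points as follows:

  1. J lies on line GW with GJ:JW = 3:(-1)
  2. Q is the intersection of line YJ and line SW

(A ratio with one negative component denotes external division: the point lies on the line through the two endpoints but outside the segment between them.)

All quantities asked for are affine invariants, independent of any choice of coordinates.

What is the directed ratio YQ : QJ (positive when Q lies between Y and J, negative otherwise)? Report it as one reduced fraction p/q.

Choose coordinates W = (0, 0), S = (1, 0), Y = (0, 1), G = (1, -1).
1. J lies on line GW with GJ:JW = 3:(-1) ⇒ J = (-1/2, 1/2)
2. Q is the intersection of line YJ and line SW ⇒ Q = (-1, 0)
Q = Y + t·(J−Y) with t = 2, so YQ:QJ = t:(1−t) = 2:-1

YQ:QJ = -2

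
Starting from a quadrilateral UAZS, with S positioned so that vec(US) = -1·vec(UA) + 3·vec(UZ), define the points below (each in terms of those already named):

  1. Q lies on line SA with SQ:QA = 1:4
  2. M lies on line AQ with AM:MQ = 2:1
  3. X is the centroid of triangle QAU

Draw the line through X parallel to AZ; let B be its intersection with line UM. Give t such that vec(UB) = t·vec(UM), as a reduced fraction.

t = 14/23

Choose coordinates U = (0, 0), A = (1, 0), Z = (0, 1), S = (-1, 3).
1. Q lies on line SA with SQ:QA = 1:4 ⇒ Q = (-3/5, 12/5)
2. M lies on line AQ with AM:MQ = 2:1 ⇒ M = (-1/15, 8/5)
3. X is the centroid of triangle QAU ⇒ X = (2/15, 4/5)
through X parallel to AZ: direction (-1, 1); meets UM at B = (-14/345, 112/115)
B = U + t·(M−U) with t = 14/23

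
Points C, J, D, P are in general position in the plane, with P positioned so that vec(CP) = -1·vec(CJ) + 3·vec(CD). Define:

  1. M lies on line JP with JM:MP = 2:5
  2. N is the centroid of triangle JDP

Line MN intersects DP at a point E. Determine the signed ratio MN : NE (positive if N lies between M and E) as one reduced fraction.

Assign C = (0, 0), J = (1, 0), D = (0, 1), P = (-1, 3) — the answer is frame-independent, so this choice is without loss of generality.
1. M lies on line JP with JM:MP = 2:5 ⇒ M = (3/7, 6/7)
2. N is the centroid of triangle JDP ⇒ N = (0, 4/3)
line MN meets DP at E = (-3/8, 7/4)
N = M + t·(E−M) with t = 8/15, so MN:NE = 8/15:7/15

MN:NE = 8/7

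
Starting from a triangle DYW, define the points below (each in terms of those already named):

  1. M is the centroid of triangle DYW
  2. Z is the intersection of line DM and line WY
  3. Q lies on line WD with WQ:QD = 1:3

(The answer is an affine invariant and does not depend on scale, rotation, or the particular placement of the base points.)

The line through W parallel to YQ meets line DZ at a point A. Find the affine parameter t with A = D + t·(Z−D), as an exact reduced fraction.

t = 8/7

Assign D = (0, 0), Y = (1, 0), W = (0, 1) — the answer is frame-independent, so this choice is without loss of generality.
1. M is the centroid of triangle DYW ⇒ M = (1/3, 1/3)
2. Z is the intersection of line DM and line WY ⇒ Z = (1/2, 1/2)
3. Q lies on line WD with WQ:QD = 1:3 ⇒ Q = (0, 3/4)
through W parallel to YQ: direction (-1, 3/4); meets DZ at A = (4/7, 4/7)
A = D + t·(Z−D) with t = 8/7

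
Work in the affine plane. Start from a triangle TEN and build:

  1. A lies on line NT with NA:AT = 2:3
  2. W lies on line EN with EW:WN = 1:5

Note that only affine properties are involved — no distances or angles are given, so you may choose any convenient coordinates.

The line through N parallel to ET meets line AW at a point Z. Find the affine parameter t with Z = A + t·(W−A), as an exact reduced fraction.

Assign T = (0, 0), E = (1, 0), N = (0, 1) — the answer is frame-independent, so this choice is without loss of generality.
1. A lies on line NT with NA:AT = 2:3 ⇒ A = (0, 3/5)
2. W lies on line EN with EW:WN = 1:5 ⇒ W = (5/6, 1/6)
through N parallel to ET: direction (-1, 0); meets AW at Z = (-10/13, 1)
Z = A + t·(W−A) with t = -12/13

t = -12/13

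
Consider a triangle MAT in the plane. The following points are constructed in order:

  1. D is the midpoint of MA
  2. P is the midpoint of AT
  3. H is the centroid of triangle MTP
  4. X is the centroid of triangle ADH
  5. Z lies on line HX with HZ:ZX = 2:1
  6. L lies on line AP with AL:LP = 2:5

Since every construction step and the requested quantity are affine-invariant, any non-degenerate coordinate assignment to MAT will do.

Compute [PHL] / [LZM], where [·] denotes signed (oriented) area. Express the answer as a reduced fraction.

Assign M = (0, 0), A = (1, 0), T = (0, 1) — the answer is frame-independent, so this choice is without loss of generality.
1. D is the midpoint of MA ⇒ D = (1/2, 0)
2. P is the midpoint of AT ⇒ P = (1/2, 1/2)
3. H is the centroid of triangle MTP ⇒ H = (1/6, 1/2)
4. X is the centroid of triangle ADH ⇒ X = (5/9, 1/6)
5. Z lies on line HX with HZ:ZX = 2:1 ⇒ Z = (23/54, 5/18)
6. L lies on line AP with AL:LP = 2:5 ⇒ L = (6/7, 1/7)
2·[PHL] = 5/42, 2·[LZM] = 67/378
[PHL]:[LZM] = 5/42:67/378 = 45/67

[PHL]:[LZM] = 45/67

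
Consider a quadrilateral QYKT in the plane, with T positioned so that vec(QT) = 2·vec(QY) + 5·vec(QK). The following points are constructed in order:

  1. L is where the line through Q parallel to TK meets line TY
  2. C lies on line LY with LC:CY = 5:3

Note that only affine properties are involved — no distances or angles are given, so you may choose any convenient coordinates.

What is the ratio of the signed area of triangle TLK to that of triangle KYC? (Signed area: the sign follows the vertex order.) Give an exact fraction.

[TLK]:[KYC] = -4/3

Choose coordinates Q = (0, 0), Y = (1, 0), K = (0, 1), T = (2, 5).
1. L is where the line through Q parallel to TK meets line TY ⇒ L = (5/3, 10/3)
2. C lies on line LY with LC:CY = 5:3 ⇒ C = (5/4, 5/4)
2·[TLK] = -2, 2·[KYC] = 3/2
[TLK]:[KYC] = -2:3/2 = -4/3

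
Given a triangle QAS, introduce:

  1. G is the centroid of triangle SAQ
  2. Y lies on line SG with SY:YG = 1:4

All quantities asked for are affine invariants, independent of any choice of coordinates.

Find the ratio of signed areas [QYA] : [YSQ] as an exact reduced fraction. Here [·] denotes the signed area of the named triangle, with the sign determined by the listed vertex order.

[QYA]:[YSQ] = -13

Set Q = (0, 0), A = (1, 0), S = (0, 1); any affine frame gives the same invariant.
1. G is the centroid of triangle SAQ ⇒ G = (1/3, 1/3)
2. Y lies on line SG with SY:YG = 1:4 ⇒ Y = (1/15, 13/15)
2·[QYA] = -13/15, 2·[YSQ] = 1/15
[QYA]:[YSQ] = -13/15:1/15 = -13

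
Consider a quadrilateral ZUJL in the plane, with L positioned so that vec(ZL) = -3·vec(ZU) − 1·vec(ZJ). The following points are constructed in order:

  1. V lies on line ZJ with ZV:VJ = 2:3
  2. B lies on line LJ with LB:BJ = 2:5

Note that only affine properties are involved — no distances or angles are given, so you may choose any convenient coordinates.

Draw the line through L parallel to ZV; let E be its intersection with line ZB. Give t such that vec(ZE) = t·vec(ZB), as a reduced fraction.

Work in coordinates with Z = (0, 0), U = (1, 0), J = (0, 1), L = (-3, -1).
1. V lies on line ZJ with ZV:VJ = 2:3 ⇒ V = (0, 2/5)
2. B lies on line LJ with LB:BJ = 2:5 ⇒ B = (-15/7, -3/7)
through L parallel to ZV: direction (0, 2/5); meets ZB at E = (-3, -3/5)
E = Z + t·(B−Z) with t = 7/5

t = 7/5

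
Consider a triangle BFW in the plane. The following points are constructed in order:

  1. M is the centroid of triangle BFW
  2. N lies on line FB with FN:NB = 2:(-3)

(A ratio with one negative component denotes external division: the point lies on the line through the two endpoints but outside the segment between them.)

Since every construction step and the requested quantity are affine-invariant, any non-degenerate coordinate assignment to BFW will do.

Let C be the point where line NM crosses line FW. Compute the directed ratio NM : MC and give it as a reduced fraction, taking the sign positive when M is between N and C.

Assign B = (0, 0), F = (1, 0), W = (0, 1) — the answer is frame-independent, so this choice is without loss of generality.
1. M is the centroid of triangle BFW ⇒ M = (1/3, 1/3)
2. N lies on line FB with FN:NB = 2:(-3) ⇒ N = (3, 0)
line NM meets FW at C = (5/7, 2/7)
M = N + t·(C−N) with t = 7/6, so NM:MC = 7/6:-1/6

NM:MC = -7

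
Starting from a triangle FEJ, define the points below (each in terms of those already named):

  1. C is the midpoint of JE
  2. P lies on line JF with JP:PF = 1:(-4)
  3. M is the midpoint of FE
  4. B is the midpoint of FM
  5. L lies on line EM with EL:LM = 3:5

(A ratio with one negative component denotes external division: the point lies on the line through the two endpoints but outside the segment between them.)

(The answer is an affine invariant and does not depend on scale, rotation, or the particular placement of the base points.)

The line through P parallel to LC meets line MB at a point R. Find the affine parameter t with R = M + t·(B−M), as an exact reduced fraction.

Assign F = (0, 0), E = (1, 0), J = (0, 1) — the answer is frame-independent, so this choice is without loss of generality.
1. C is the midpoint of JE ⇒ C = (1/2, 1/2)
2. P lies on line JF with JP:PF = 1:(-4) ⇒ P = (0, 4/3)
3. M is the midpoint of FE ⇒ M = (1/2, 0)
4. B is the midpoint of FM ⇒ B = (1/4, 0)
5. L lies on line EM with EL:LM = 3:5 ⇒ L = (13/16, 0)
through P parallel to LC: direction (-5/16, 1/2); meets MB at R = (5/6, 0)
R = M + t·(B−M) with t = -4/3

t = -4/3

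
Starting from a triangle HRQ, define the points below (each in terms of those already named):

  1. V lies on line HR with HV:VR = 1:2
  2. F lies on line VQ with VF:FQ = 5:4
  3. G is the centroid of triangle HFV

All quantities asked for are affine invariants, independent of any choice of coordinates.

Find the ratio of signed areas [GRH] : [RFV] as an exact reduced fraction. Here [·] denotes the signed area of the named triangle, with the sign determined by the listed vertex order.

[GRH]:[RFV] = -1/2

Work in coordinates with H = (0, 0), R = (1, 0), Q = (0, 1).
1. V lies on line HR with HV:VR = 1:2 ⇒ V = (1/3, 0)
2. F lies on line VQ with VF:FQ = 5:4 ⇒ F = (4/27, 5/9)
3. G is the centroid of triangle HFV ⇒ G = (13/81, 5/27)
2·[GRH] = -5/27, 2·[RFV] = 10/27
[GRH]:[RFV] = -5/27:10/27 = -1/2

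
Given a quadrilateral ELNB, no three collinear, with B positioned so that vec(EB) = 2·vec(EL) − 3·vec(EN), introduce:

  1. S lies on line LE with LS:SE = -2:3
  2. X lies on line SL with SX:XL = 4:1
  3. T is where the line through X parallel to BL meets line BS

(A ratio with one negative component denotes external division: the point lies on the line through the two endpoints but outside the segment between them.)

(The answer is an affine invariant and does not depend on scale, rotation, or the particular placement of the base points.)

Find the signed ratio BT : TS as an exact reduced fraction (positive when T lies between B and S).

BT:TS = 1/4

Assign E = (0, 0), L = (1, 0), N = (0, 1), B = (2, -3) — the answer is frame-independent, so this choice is without loss of generality.
1. S lies on line LE with LS:SE = -2:3 ⇒ S = (3, 0)
2. X lies on line SL with SX:XL = 4:1 ⇒ X = (7/5, 0)
3. T is where the line through X parallel to BL meets line BS ⇒ T = (11/5, -12/5)
T = B + t·(S−B) with t = 1/5, so BT:TS = t:(1−t) = 1/5:4/5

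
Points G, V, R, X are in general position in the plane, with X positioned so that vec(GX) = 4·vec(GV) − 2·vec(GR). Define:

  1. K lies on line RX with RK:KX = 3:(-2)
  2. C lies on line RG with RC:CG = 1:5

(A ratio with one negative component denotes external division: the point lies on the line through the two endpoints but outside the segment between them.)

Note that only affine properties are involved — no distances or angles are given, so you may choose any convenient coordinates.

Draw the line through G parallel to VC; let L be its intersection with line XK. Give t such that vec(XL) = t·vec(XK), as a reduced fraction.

Work in coordinates with G = (0, 0), V = (1, 0), R = (0, 1), X = (4, -2).
1. K lies on line RX with RK:KX = 3:(-2) ⇒ K = (12, -8)
2. C lies on line RG with RC:CG = 1:5 ⇒ C = (0, 5/6)
through G parallel to VC: direction (-1, 5/6); meets XK at L = (-12, 10)
L = X + t·(K−X) with t = -2

t = -2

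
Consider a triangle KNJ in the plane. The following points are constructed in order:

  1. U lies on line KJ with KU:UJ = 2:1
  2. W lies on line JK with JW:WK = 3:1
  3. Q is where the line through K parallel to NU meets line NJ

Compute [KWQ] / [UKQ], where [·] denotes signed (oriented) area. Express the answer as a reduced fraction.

Choose coordinates K = (0, 0), N = (1, 0), J = (0, 1).
1. U lies on line KJ with KU:UJ = 2:1 ⇒ U = (0, 2/3)
2. W lies on line JK with JW:WK = 3:1 ⇒ W = (0, 1/4)
3. Q is where the line through K parallel to NU meets line NJ ⇒ Q = (3, -2)
2·[KWQ] = -3/4, 2·[UKQ] = 2
[KWQ]:[UKQ] = -3/4:2 = -3/8

[KWQ]:[UKQ] = -3/8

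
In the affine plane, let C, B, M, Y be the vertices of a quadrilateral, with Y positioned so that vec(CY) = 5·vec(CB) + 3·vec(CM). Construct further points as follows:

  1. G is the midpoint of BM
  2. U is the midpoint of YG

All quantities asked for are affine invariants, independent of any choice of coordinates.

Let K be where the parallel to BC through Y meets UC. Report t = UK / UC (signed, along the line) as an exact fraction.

Set C = (0, 0), B = (1, 0), M = (0, 1), Y = (5, 3); any affine frame gives the same invariant.
1. G is the midpoint of BM ⇒ G = (1/2, 1/2)
2. U is the midpoint of YG ⇒ U = (11/4, 7/4)
through Y parallel to BC: direction (-1, 0); meets UC at K = (33/7, 3)
K = U + t·(C−U) with t = -5/7

t = -5/7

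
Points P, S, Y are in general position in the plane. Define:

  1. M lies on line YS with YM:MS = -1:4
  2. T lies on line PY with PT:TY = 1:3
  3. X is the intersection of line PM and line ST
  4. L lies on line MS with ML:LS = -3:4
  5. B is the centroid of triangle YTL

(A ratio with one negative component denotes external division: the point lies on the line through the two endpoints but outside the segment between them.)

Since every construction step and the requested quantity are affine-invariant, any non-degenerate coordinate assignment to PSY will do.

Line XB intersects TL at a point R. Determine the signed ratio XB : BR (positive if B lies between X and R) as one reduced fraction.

XB:BR = -81/65

Work in coordinates with P = (0, 0), S = (1, 0), Y = (0, 1).
1. M lies on line YS with YM:MS = -1:4 ⇒ M = (-1/3, 4/3)
2. T lies on line PY with PT:TY = 1:3 ⇒ T = (0, 1/4)
3. X is the intersection of line PM and line ST ⇒ X = (-1/15, 4/15)
4. L lies on line MS with ML:LS = -3:4 ⇒ L = (-13/3, 16/3)
5. B is the centroid of triangle YTL ⇒ B = (-13/9, 79/36)
line XB meets TL at R = (-247/729, 472/729)
B = X + t·(R−X) with t = 81/16, so XB:BR = 81/16:-65/16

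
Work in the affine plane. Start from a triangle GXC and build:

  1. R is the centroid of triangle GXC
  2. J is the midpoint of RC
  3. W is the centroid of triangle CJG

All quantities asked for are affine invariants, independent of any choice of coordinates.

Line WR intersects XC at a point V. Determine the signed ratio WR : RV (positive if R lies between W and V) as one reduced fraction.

WR:RV = 1/6

Choose coordinates G = (0, 0), X = (1, 0), C = (0, 1).
1. R is the centroid of triangle GXC ⇒ R = (1/3, 1/3)
2. J is the midpoint of RC ⇒ J = (1/6, 2/3)
3. W is the centroid of triangle CJG ⇒ W = (1/18, 5/9)
line WR meets XC at V = (2, -1)
R = W + t·(V−W) with t = 1/7, so WR:RV = 1/7:6/7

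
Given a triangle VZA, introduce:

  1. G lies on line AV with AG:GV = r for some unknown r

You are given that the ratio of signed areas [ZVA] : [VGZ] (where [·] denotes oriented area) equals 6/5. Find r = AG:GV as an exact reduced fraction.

Assign V = (0, 0), Z = (1, 0), A = (0, 1) — the answer is frame-independent, so this choice is without loss of generality.
1. With AG:GV = r, write λ = r/(r+1) so G = A + λ·(V−A); G is affine-linear in λ
Every point depending on G is an affine combination of G and λ-independent points, so each such coordinate is linear in λ; the λ² term in each signed area is a multiple of (V−A)×(V−A) = 0, so 2·[ZVA] and 2·[VGZ] are each linear in λ. Evaluating at λ=0 and λ=1:
  2·[ZVA] = -1,   2·[VGZ] = λ − 1
So [ZVA]:[VGZ] = (-1) / (λ − 1). Setting this equal to 6/5:
  -1 = 6/5·(λ − 1)  ⇒  λ = 1/6
Then r = λ/(1−λ) = (1/6)/(5/6) = 1/5. Check: with r = 1/5, G = (0, 5/6) and [ZVA]:[VGZ] = 6/5 as required.

r = 1/5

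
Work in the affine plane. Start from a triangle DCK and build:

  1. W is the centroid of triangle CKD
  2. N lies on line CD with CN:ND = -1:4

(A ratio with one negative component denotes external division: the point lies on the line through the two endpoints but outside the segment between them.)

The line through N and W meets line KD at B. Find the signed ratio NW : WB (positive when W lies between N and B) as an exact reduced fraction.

NW:WB = 3

Assign D = (0, 0), C = (1, 0), K = (0, 1) — the answer is frame-independent, so this choice is without loss of generality.
1. W is the centroid of triangle CKD ⇒ W = (1/3, 1/3)
2. N lies on line CD with CN:ND = -1:4 ⇒ N = (4/3, 0)
line NW meets KD at B = (0, 4/9)
W = N + t·(B−N) with t = 3/4, so NW:WB = 3/4:1/4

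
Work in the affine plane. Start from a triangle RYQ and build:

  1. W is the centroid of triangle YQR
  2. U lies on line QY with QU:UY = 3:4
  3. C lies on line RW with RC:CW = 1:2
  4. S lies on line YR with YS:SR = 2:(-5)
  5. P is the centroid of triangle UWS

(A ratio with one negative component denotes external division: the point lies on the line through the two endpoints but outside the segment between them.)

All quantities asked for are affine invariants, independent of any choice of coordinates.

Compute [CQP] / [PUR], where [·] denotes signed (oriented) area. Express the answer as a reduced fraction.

Work in coordinates with R = (0, 0), Y = (1, 0), Q = (0, 1).
1. W is the centroid of triangle YQR ⇒ W = (1/3, 1/3)
2. U lies on line QY with QU:UY = 3:4 ⇒ U = (3/7, 4/7)
3. C lies on line RW with RC:CW = 1:2 ⇒ C = (1/9, 1/9)
4. S lies on line YR with YS:SR = 2:(-5) ⇒ S = (5/3, 0)
5. P is the centroid of triangle UWS ⇒ P = (17/21, 19/63)
2·[CQP] = -52/81, 2·[PUR] = 1/3
[CQP]:[PUR] = -52/81:1/3 = -52/27

[CQP]:[PUR] = -52/27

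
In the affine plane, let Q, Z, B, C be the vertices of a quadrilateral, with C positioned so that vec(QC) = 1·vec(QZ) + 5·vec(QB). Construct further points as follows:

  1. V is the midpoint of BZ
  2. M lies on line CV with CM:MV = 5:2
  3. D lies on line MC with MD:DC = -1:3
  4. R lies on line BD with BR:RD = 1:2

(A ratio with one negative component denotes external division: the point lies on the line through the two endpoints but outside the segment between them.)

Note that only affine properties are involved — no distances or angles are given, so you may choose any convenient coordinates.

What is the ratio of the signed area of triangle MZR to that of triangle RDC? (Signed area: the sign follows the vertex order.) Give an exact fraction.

Choose coordinates Q = (0, 0), Z = (1, 0), B = (0, 1), C = (1, 5).
1. V is the midpoint of BZ ⇒ V = (1/2, 1/2)
2. M lies on line CV with CM:MV = 5:2 ⇒ M = (9/14, 25/14)
3. D lies on line MC with MD:DC = -1:3 ⇒ D = (13/28, 5/28)
4. R lies on line BD with BR:RD = 1:2 ⇒ R = (13/84, 61/84)
2·[MZR] = -5/4, 2·[RDC] = 25/14
[MZR]:[RDC] = -5/4:25/14 = -7/10

[MZR]:[RDC] = -7/10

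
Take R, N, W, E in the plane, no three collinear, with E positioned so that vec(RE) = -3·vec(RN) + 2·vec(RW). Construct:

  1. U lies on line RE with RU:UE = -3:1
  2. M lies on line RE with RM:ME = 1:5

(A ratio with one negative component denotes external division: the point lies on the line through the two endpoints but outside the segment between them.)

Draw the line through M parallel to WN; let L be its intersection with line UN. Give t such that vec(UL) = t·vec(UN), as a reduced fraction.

Assign R = (0, 0), N = (1, 0), W = (0, 1), E = (-3, 2) — the answer is frame-independent, so this choice is without loss of generality.
1. U lies on line RE with RU:UE = -3:1 ⇒ U = (-9/2, 3)
2. M lies on line RE with RM:ME = 1:5 ⇒ M = (-1/2, 1/3)
through M parallel to WN: direction (1, -1); meets UN at L = (-47/30, 7/5)
L = U + t·(N−U) with t = 8/15

t = 8/15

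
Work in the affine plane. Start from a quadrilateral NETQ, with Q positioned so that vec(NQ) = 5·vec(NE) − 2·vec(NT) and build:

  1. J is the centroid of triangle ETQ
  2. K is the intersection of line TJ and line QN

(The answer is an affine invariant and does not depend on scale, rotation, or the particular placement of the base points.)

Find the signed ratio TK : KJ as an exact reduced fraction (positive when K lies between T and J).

Set N = (0, 0), E = (1, 0), T = (0, 1), Q = (5, -2); any affine frame gives the same invariant.
1. J is the centroid of triangle ETQ ⇒ J = (2, -1/3)
2. K is the intersection of line TJ and line QN ⇒ K = (15/4, -3/2)
K = T + t·(J−T) with t = 15/8, so TK:KJ = t:(1−t) = 15/8:-7/8

TK:KJ = -15/7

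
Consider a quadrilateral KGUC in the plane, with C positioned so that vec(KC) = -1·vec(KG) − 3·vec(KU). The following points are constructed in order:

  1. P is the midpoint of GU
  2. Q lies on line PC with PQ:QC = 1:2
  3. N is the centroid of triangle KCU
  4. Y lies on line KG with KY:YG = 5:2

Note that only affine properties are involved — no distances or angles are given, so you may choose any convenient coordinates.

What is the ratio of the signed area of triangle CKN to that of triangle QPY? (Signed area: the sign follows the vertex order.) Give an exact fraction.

[CKN]:[QPY] = -2/3

Work in coordinates with K = (0, 0), G = (1, 0), U = (0, 1), C = (-1, -3).
1. P is the midpoint of GU ⇒ P = (1/2, 1/2)
2. Q lies on line PC with PQ:QC = 1:2 ⇒ Q = (0, -2/3)
3. N is the centroid of triangle KCU ⇒ N = (-1/3, -2/3)
4. Y lies on line KG with KY:YG = 5:2 ⇒ Y = (5/7, 0)
2·[CKN] = 1/3, 2·[QPY] = -1/2
[CKN]:[QPY] = 1/3:-1/2 = -2/3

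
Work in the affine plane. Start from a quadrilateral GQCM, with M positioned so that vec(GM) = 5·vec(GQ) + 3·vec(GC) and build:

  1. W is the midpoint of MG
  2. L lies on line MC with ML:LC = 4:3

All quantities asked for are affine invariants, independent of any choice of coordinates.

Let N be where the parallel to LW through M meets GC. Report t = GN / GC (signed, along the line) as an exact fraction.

t = 8

Set G = (0, 0), Q = (1, 0), C = (0, 1), M = (5, 3); any affine frame gives the same invariant.
1. W is the midpoint of MG ⇒ W = (5/2, 3/2)
2. L lies on line MC with ML:LC = 4:3 ⇒ L = (15/7, 13/7)
through M parallel to LW: direction (5/14, -5/14); meets GC at N = (0, 8)
N = G + t·(C−G) with t = 8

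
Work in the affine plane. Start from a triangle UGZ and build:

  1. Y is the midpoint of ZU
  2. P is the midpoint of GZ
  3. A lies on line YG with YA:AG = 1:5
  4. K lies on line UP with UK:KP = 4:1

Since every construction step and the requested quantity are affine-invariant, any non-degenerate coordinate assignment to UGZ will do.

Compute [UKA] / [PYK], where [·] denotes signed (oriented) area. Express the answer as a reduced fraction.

Choose coordinates U = (0, 0), G = (1, 0), Z = (0, 1).
1. Y is the midpoint of ZU ⇒ Y = (0, 1/2)
2. P is the midpoint of GZ ⇒ P = (1/2, 1/2)
3. A lies on line YG with YA:AG = 1:5 ⇒ A = (1/6, 5/12)
4. K lies on line UP with UK:KP = 4:1 ⇒ K = (2/5, 2/5)
2·[UKA] = 1/10, 2·[PYK] = 1/20
[UKA]:[PYK] = 1/10:1/20 = 2

[UKA]:[PYK] = 2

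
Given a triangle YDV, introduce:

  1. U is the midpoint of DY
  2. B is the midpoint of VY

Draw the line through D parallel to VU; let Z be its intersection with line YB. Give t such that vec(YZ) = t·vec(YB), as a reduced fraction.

t = 4

Set Y = (0, 0), D = (1, 0), V = (0, 1); any affine frame gives the same invariant.
1. U is the midpoint of DY ⇒ U = (1/2, 0)
2. B is the midpoint of VY ⇒ B = (0, 1/2)
through D parallel to VU: direction (1/2, -1); meets YB at Z = (0, 2)
Z = Y + t·(B−Y) with t = 4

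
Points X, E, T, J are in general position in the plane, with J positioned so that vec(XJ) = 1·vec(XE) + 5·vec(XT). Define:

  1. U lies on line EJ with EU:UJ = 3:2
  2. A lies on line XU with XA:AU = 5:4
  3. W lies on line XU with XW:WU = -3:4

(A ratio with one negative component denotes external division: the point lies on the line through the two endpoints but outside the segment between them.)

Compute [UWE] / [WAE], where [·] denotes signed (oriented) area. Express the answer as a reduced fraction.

Choose coordinates X = (0, 0), E = (1, 0), T = (0, 1), J = (1, 5).
1. U lies on line EJ with EU:UJ = 3:2 ⇒ U = (1, 3)
2. A lies on line XU with XA:AU = 5:4 ⇒ A = (5/9, 5/3)
3. W lies on line XU with XW:WU = -3:4 ⇒ W = (-3, -9)
2·[UWE] = 12, 2·[WAE] = -32/3
[UWE]:[WAE] = 12:-32/3 = -9/8

[UWE]:[WAE] = -9/8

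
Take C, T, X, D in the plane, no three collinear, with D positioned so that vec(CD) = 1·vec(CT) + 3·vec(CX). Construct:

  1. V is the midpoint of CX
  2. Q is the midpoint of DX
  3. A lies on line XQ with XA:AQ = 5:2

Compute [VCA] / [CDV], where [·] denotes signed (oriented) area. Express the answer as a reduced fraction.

[VCA]:[CDV] = 5/14

Choose coordinates C = (0, 0), T = (1, 0), X = (0, 1), D = (1, 3).
1. V is the midpoint of CX ⇒ V = (0, 1/2)
2. Q is the midpoint of DX ⇒ Q = (1/2, 2)
3. A lies on line XQ with XA:AQ = 5:2 ⇒ A = (5/14, 12/7)
2·[VCA] = 5/28, 2·[CDV] = 1/2
[VCA]:[CDV] = 5/28:1/2 = 5/14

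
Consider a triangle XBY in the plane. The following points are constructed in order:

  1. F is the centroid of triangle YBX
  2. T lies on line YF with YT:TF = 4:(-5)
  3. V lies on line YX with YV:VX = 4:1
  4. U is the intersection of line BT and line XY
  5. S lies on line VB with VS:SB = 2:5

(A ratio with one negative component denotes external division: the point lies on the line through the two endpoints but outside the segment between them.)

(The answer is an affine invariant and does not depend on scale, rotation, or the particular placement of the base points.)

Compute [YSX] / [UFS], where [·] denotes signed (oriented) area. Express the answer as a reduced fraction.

[YSX]:[UFS] = 7/3

Assign X = (0, 0), B = (1, 0), Y = (0, 1) — the answer is frame-independent, so this choice is without loss of generality.
1. F is the centroid of triangle YBX ⇒ F = (1/3, 1/3)
2. T lies on line YF with YT:TF = 4:(-5) ⇒ T = (-4/3, 11/3)
3. V lies on line YX with YV:VX = 4:1 ⇒ V = (0, 1/5)
4. U is the intersection of line BT and line XY ⇒ U = (0, 11/7)
5. S lies on line VB with VS:SB = 2:5 ⇒ S = (2/7, 1/7)
2·[YSX] = -2/7, 2·[UFS] = -6/49
[YSX]:[UFS] = -2/7:-6/49 = 7/3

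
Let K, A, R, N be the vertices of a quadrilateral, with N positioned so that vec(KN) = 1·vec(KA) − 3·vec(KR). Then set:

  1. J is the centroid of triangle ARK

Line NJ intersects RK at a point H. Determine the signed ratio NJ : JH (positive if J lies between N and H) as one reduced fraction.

NJ:JH = 2

Choose coordinates K = (0, 0), A = (1, 0), R = (0, 1), N = (1, -3).
1. J is the centroid of triangle ARK ⇒ J = (1/3, 1/3)
line NJ meets RK at H = (0, 2)
J = N + t·(H−N) with t = 2/3, so NJ:JH = 2/3:1/3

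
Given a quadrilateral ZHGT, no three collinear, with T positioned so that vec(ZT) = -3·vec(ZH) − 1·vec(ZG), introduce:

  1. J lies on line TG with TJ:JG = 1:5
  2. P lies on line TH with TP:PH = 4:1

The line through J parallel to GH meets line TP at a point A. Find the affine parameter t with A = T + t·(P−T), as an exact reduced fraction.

t = 5/24

Set Z = (0, 0), H = (1, 0), G = (0, 1), T = (-3, -1); any affine frame gives the same invariant.
1. J lies on line TG with TJ:JG = 1:5 ⇒ J = (-5/2, -2/3)
2. P lies on line TH with TP:PH = 4:1 ⇒ P = (1/5, -1/5)
through J parallel to GH: direction (1, -1); meets TP at A = (-7/3, -5/6)
A = T + t·(P−T) with t = 5/24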